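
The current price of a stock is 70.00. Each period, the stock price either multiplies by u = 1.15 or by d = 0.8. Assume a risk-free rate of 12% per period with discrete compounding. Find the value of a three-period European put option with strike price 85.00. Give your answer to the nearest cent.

Risk-neutral probability p = (1 + 0.12 − 0.8)/(1.15 − 0.8) = 0.3200/0.3500 = 0.9143
Terminal stock prices: S_uuu = 106.5, S_uud = 74.06, S_udd = 51.52, S_ddd = 35.84
Terminal payoffs (K − S): max(-21.46, 0) = 0, max(10.94, 0) = 10.94, max(33.48, 0) = 33.48, max(49.16, 0) = 49.16
Node uu (S = 92.57): V_uu = 1/1.12·[0.9143·0.0000 + 0.0857·10.9400] = 0.8372
Node ud (S = 64.4): V_ud = 1/1.12·[0.9143·10.9400 + 0.0857·33.4800] = 11.4929
Node dd (S = 44.8): V_dd = 1/1.12·[0.9143·33.4800 + 0.0857·49.1600] = 31.0929
Node u (S = 80.5): V_u = 1/1.12·[0.9143·0.8372 + 0.0857·11.4929] = 1.5630
Node d (S = 56): V_d = 1/1.12·[0.9143·11.4929 + 0.0857·31.0929] = 11.7615
Node 0 (S = 70): V_0 = 1/1.12·[0.9143·1.5630 + 0.0857·11.7615] = 2.1760

2.18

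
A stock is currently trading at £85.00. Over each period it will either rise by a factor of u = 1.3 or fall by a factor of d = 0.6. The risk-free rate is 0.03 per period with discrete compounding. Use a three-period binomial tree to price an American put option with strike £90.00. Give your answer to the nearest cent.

£20.41

Risk-neutral probability p = (1 + 0.03 − 0.6)/(1.3 − 0.6) = 0.4300/0.7000 = 0.6143
Terminal stock prices: S_uuu = 186.7, S_uud = 86.19, S_udd = 39.78, S_ddd = 18.36
Terminal payoffs (K − S): max(-96.75, 0) = 0, max(3.81, 0) = 3.81, max(50.22, 0) = 50.22, max(71.64, 0) = 71.64
Node uu (S = 143.7): continuation = 1/1.03·[0.6143·0.0000 + 0.3857·3.8100] = 1.4268; exercise value = 0.0000 ≤ continuation, so V_uu = 1.4268
Node ud (S = 66.3): continuation = 1/1.03·[0.6143·3.8100 + 0.3857·50.2200] = 21.0786; exercise value = 23.7000 > continuation, so V_ud = 23.7000 (exercise)
Node dd (S = 30.6): continuation = 1/1.03·[0.6143·50.2200 + 0.3857·71.6400] = 56.7786; exercise value = 59.4000 > continuation, so V_dd = 59.4000 (exercise)
Node u (S = 110.5): continuation = 1/1.03·[0.6143·1.4268 + 0.3857·23.7000] = 9.7261; exercise value = 0.0000 ≤ continuation, so V_u = 9.7261
Node d (S = 51): continuation = 1/1.03·[0.6143·23.7000 + 0.3857·59.4000] = 36.3786; exercise value = 39.0000 > continuation, so V_d = 39.0000 (exercise)
Node 0 (S = 85): continuation = 1/1.03·[0.6143·9.7261 + 0.3857·39.0000] = 20.4053; exercise value = 5.0000 ≤ continuation, so V_0 = 20.4053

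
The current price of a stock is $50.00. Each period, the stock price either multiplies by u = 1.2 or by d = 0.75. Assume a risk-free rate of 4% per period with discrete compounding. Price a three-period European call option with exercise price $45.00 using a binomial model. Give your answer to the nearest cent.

$13.39

Risk-neutral probability p = (1 + 0.04 − 0.75)/(1.2 − 0.75) = 0.2900/0.4500 = 0.6444
Terminal stock prices: S_uuu = 86.4, S_uud = 54, S_udd = 33.75, S_ddd = 21.09
Terminal payoffs (S − K): max(41.4, 0) = 41.4, max(9, 0) = 9, max(-11.25, 0) = 0, max(-23.91, 0) = 0
Node uu (S = 72): V_uu = 1/1.04·[0.6444·41.4000 + 0.3556·9.0000] = 28.7308
Node ud (S = 45): V_ud = 1/1.04·[0.6444·9.0000 + 0.3556·0.0000] = 5.5769
Node dd (S = 28.12): V_dd = 1/1.04·[0.6444·0.0000 + 0.3556·0.0000] = 0.0000
Node u (S = 60): V_u = 1/1.04·[0.6444·28.7308 + 0.3556·5.5769] = 19.7099
Node d (S = 37.5): V_d = 1/1.04·[0.6444·5.5769 + 0.3556·0.0000] = 3.4558
Node 0 (S = 50): V_0 = 1/1.04·[0.6444·19.7099 + 0.3556·3.4558] = 13.3949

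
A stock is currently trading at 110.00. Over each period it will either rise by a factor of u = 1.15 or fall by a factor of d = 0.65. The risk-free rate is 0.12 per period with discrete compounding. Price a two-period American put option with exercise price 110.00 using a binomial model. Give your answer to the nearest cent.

Risk-neutral probability p = (1 + 0.12 − 0.65)/(1.15 − 0.65) = 0.4700/0.5000 = 0.9400
Terminal stock prices: S_uu = 145.5, S_ud = 82.22, S_dd = 46.48
Terminal payoffs (K − S): max(-35.47, 0) = 0, max(27.78, 0) = 27.78, max(63.52, 0) = 63.52
Node u (S = 126.5): continuation = 1/1.12·[0.9400·0.0000 + 0.0600·27.7750] = 1.4879; exercise value = 0.0000 ≤ continuation, so V_u = 1.4879
Node d (S = 71.5): continuation = 1/1.12·[0.9400·27.7750 + 0.0600·63.5250] = 26.7143; exercise value = 38.5000 > continuation, so V_d = 38.5000 (exercise)
Node 0 (S = 110): continuation = 1/1.12·[0.9400·1.4879 + 0.0600·38.5000] = 3.3113; exercise value = 0.0000 ≤ continuation, so V_0 = 3.3113

3.31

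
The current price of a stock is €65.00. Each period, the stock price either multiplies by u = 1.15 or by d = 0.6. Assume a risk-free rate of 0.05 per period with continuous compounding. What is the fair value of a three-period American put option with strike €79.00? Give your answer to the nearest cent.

€14.23

Risk-neutral probability p = (e^0.05 − 0.6)/(1.15 − 0.6) = 0.4513/0.5500 = 0.8205
Terminal stock prices: S_uuu = 98.86, S_uud = 51.58, S_udd = 26.91, S_ddd = 14.04
Terminal payoffs (K − S): max(-19.86, 0) = 0, max(27.42, 0) = 27.42, max(52.09, 0) = 52.09, max(64.96, 0) = 64.96
Node uu (S = 85.96): continuation = e^(−0.05)·[0.8205·0.0000 + 0.1795·27.4225] = 4.6825; exercise value = 0.0000 ≤ continuation, so V_uu = 4.6825
Node ud (S = 44.85): continuation = e^(−0.05)·[0.8205·27.4225 + 0.1795·52.0900] = 30.2971; exercise value = 34.1500 > continuation, so V_ud = 34.1500 (exercise)
Node dd (S = 23.4): continuation = e^(−0.05)·[0.8205·52.0900 + 0.1795·64.9600] = 51.7471; exercise value = 55.6000 > continuation, so V_dd = 55.6000 (exercise)
Node u (S = 74.75): continuation = e^(−0.05)·[0.8205·4.6825 + 0.1795·34.1500] = 9.4857; exercise value = 4.2500 ≤ continuation, so V_u = 9.4857
Node d (S = 39): continuation = e^(−0.05)·[0.8205·34.1500 + 0.1795·55.6000] = 36.1471; exercise value = 40.0000 > continuation, so V_d = 40.0000 (exercise)
Node 0 (S = 65): continuation = e^(−0.05)·[0.8205·9.4857 + 0.1795·40.0000] = 14.2335; exercise value = 14.0000 ≤ continuation, so V_0 = 14.2335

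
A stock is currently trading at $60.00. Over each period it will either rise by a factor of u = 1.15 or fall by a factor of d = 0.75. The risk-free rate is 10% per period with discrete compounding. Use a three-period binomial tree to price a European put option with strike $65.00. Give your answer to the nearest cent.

$2.05

Risk-neutral probability p = (1 + 0.1 − 0.75)/(1.15 − 0.75) = 0.3500/0.4000 = 0.8750
Terminal stock prices: S_uuu = 91.25, S_uud = 59.51, S_udd = 38.81, S_ddd = 25.31
Terminal payoffs (K − S): max(-26.25, 0) = 0, max(5.488, 0) = 5.488, max(26.19, 0) = 26.19, max(39.69, 0) = 39.69
Node uu (S = 79.35): V_uu = 1/1.1·[0.8750·0.0000 + 0.1250·5.4875] = 0.6236
Node ud (S = 51.75): V_ud = 1/1.1·[0.8750·5.4875 + 0.1250·26.1875] = 7.3409
Node dd (S = 33.75): V_dd = 1/1.1·[0.8750·26.1875 + 0.1250·39.6875] = 25.3409
Node u (S = 69): V_u = 1/1.1·[0.8750·0.6236 + 0.1250·7.3409] = 1.3302
Node d (S = 45): V_d = 1/1.1·[0.8750·7.3409 + 0.1250·25.3409] = 8.7190
Node 0 (S = 60): V_0 = 1/1.1·[0.8750·1.3302 + 0.1250·8.7190] = 2.0489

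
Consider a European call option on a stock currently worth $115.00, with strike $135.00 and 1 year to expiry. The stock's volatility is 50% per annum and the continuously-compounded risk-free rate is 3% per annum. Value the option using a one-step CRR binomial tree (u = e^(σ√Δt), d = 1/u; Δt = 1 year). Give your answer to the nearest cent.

$21.55

CRR parameters: u = e^(σ√Δt) = e^(0.5·√1) = 1.6487, d = 1/u = 0.6065
Per-period rate: rΔt = 0.03·1 = 0.03, so R = e^0.03 = 1.0305
Risk-neutral probability p = (e^0.03 − 0.6065)/(1.6487 − 0.6065) = 0.4239/1.0422 = 0.4068
Terminal stock prices: S_u = 189.6, S_d = 69.75
Terminal payoffs (S − K): max(54.6, 0) = 54.6, max(-65.25, 0) = 0
Node 0 (S = 115): V_0 = e^(−0.03)·[0.4068·54.6029 + 0.5932·0.0000] = 21.5540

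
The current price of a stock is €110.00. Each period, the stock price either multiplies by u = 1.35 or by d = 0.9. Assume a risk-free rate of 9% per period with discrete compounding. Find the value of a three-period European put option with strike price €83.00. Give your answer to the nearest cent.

Risk-neutral probability p = (1 + 0.09 − 0.9)/(1.35 − 0.9) = 0.1900/0.4500 = 0.4222
Terminal stock prices: S_uuu = 270.6, S_uud = 180.4, S_udd = 120.3, S_ddd = 80.19
Terminal payoffs (K − S): max(-187.6, 0) = 0, max(-97.43, 0) = 0, max(-37.29, 0) = 0, max(2.81, 0) = 2.81
Node uu (S = 200.5): V_uu = 1/1.09·[0.4222·0.0000 + 0.5778·0.0000] = 0.0000
Node ud (S = 133.7): V_ud = 1/1.09·[0.4222·0.0000 + 0.5778·0.0000] = 0.0000
Node dd (S = 89.1): V_dd = 1/1.09·[0.4222·0.0000 + 0.5778·2.8100] = 1.4895
Node u (S = 148.5): V_u = 1/1.09·[0.4222·0.0000 + 0.5778·0.0000] = 0.0000
Node d (S = 99): V_d = 1/1.09·[0.4222·0.0000 + 0.5778·1.4895] = 0.7895
Node 0 (S = 110): V_0 = 1/1.09·[0.4222·0.0000 + 0.5778·0.7895] = 0.4185

€0.42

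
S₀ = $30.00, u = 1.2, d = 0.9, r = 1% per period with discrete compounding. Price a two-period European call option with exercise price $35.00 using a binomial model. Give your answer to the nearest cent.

$1.08

Risk-neutral probability p = (1 + 0.01 − 0.9)/(1.2 − 0.9) = 0.1100/0.3000 = 0.3667
Terminal stock prices: S_uu = 43.2, S_ud = 32.4, S_dd = 24.3
Terminal payoffs (S − K): max(8.2, 0) = 8.2, max(-2.6, 0) = 0, max(-10.7, 0) = 0
Node u (S = 36): V_u = 1/1.01·[0.3667·8.2000 + 0.6333·0.0000] = 2.9769
Node d (S = 27): V_d = 1/1.01·[0.3667·0.0000 + 0.6333·0.0000] = 0.0000
Node 0 (S = 30): V_0 = 1/1.01·[0.3667·2.9769 + 0.6333·0.0000] = 1.0807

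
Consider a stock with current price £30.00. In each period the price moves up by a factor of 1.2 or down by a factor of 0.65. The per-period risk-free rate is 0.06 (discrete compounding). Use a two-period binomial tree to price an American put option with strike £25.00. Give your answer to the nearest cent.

£1.59

Risk-neutral probability p = (1 + 0.06 − 0.65)/(1.2 − 0.65) = 0.4100/0.5500 = 0.7455
Terminal stock prices: S_uu = 43.2, S_ud = 23.4, S_dd = 12.68
Terminal payoffs (K − S): max(-18.2, 0) = 0, max(1.6, 0) = 1.6, max(12.32, 0) = 12.32
Node u (S = 36): continuation = 1/1.06·[0.7455·0.0000 + 0.2545·1.6000] = 0.3842; exercise value = 0.0000 ≤ continuation, so V_u = 0.3842
Node d (S = 19.5): continuation = 1/1.06·[0.7455·1.6000 + 0.2545·12.3250] = 4.0849; exercise value = 5.5000 > continuation, so V_d = 5.5000 (exercise)
Node 0 (S = 30): continuation = 1/1.06·[0.7455·0.3842 + 0.2545·5.5000] = 1.5910; exercise value = 0.0000 ≤ continuation, so V_0 = 1.5910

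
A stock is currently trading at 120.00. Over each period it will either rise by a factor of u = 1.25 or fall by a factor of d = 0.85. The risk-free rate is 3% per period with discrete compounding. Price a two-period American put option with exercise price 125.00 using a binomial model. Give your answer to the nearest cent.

Risk-neutral probability p = (1 + 0.03 − 0.85)/(1.25 − 0.85) = 0.1800/0.4000 = 0.4500
Terminal stock prices: S_uu = 187.5, S_ud = 127.5, S_dd = 86.7
Terminal payoffs (K − S): max(-62.5, 0) = 0, max(-2.5, 0) = 0, max(38.3, 0) = 38.3
Node u (S = 150): continuation = 1/1.03·[0.4500·0.0000 + 0.5500·0.0000] = 0.0000; exercise value = 0.0000 ≤ continuation, so V_u = 0.0000
Node d (S = 102): continuation = 1/1.03·[0.4500·0.0000 + 0.5500·38.3000] = 20.4515; exercise value = 23.0000 > continuation, so V_d = 23.0000 (exercise)
Node 0 (S = 120): continuation = 1/1.03·[0.4500·0.0000 + 0.5500·23.0000] = 12.2816; exercise value = 5.0000 ≤ continuation, so V_0 = 12.2816

12.28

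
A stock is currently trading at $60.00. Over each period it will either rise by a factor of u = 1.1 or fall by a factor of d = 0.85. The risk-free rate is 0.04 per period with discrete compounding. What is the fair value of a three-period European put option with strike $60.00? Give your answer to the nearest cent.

Risk-neutral probability p = (1 + 0.04 − 0.85)/(1.1 − 0.85) = 0.1900/0.2500 = 0.7600
Terminal stock prices: S_uuu = 79.86, S_uud = 61.71, S_udd = 47.68, S_ddd = 36.85
Terminal payoffs (K − S): max(-19.86, 0) = 0, max(-1.71, 0) = 0, max(12.32, 0) = 12.32, max(23.15, 0) = 23.15
Node uu (S = 72.6): V_uu = 1/1.04·[0.7600·0.0000 + 0.2400·0.0000] = 0.0000
Node ud (S = 56.1): V_ud = 1/1.04·[0.7600·0.0000 + 0.2400·12.3150] = 2.8419
Node dd (S = 43.35): V_dd = 1/1.04·[0.7600·12.3150 + 0.2400·23.1525] = 14.3423
Node u (S = 66): V_u = 1/1.04·[0.7600·0.0000 + 0.2400·2.8419] = 0.6558
Node d (S = 51): V_d = 1/1.04·[0.7600·2.8419 + 0.2400·14.3423] = 5.3866
Node 0 (S = 60): V_0 = 1/1.04·[0.7600·0.6558 + 0.2400·5.3866] = 1.7223

$1.72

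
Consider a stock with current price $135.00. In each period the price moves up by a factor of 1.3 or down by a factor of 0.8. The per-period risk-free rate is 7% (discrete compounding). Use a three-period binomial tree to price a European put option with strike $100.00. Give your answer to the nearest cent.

Risk-neutral probability p = (1 + 0.07 − 0.8)/(1.3 − 0.8) = 0.2700/0.5000 = 0.5400
Terminal stock prices: S_uuu = 296.6, S_uud = 182.5, S_udd = 112.3, S_ddd = 69.12
Terminal payoffs (K − S): max(-196.6, 0) = 0, max(-82.52, 0) = 0, max(-12.32, 0) = 0, max(30.88, 0) = 30.88
Node uu (S = 228.2): V_uu = 1/1.07·[0.5400·0.0000 + 0.4600·0.0000] = 0.0000
Node ud (S = 140.4): V_ud = 1/1.07·[0.5400·0.0000 + 0.4600·0.0000] = 0.0000
Node dd (S = 86.4): V_dd = 1/1.07·[0.5400·0.0000 + 0.4600·30.8800] = 13.2755
Node u (S = 175.5): V_u = 1/1.07·[0.5400·0.0000 + 0.4600·0.0000] = 0.0000
Node d (S = 108): V_d = 1/1.07·[0.5400·0.0000 + 0.4600·13.2755] = 5.7072
Node 0 (S = 135): V_0 = 1/1.07·[0.5400·0.0000 + 0.4600·5.7072] = 2.4536

$2.45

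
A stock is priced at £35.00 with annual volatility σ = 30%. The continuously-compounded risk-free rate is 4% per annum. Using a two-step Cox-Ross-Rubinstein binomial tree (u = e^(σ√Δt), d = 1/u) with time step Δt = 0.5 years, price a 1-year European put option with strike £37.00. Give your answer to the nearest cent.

£4.42

CRR parameters: u = e^(σ√Δt) = e^(0.3·√0.5) = 1.2363, d = 1/u = 0.8089
Per-period rate: rΔt = 0.04·0.5 = 0.02, so R = e^0.02 = 1.0202
Risk-neutral probability p = (e^0.02 − 0.8089)/(1.2363 − 0.8089) = 0.2113/0.4275 = 0.4944
Terminal stock prices: S_uu = 53.5, S_ud = 35, S_dd = 22.9
Terminal payoffs (K − S): max(-16.5, 0) = 0, max(2, 0) = 2, max(14.1, 0) = 14.1
Node u (S = 43.27): V_u = e^(−0.02)·[0.4944·0.0000 + 0.5056·2.0000] = 0.9911
Node d (S = 28.31): V_d = e^(−0.02)·[0.4944·2.0000 + 0.5056·14.1012] = 7.9573
Node 0 (S = 35): V_0 = e^(−0.02)·[0.4944·0.9911 + 0.5056·7.9573] = 4.4237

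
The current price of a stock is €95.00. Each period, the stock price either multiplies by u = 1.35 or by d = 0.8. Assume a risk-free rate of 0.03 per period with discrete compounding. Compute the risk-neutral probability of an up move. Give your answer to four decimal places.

Risk-neutral probability p = (1 + 0.03 − 0.8)/(1.35 − 0.8) = 0.2300/0.5500 = 0.4182

p = 0.4182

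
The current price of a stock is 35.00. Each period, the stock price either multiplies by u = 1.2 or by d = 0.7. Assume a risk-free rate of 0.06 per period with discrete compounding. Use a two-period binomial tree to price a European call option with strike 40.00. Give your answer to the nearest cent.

Risk-neutral probability p = (1 + 0.06 − 0.7)/(1.2 − 0.7) = 0.3600/0.5000 = 0.7200
Terminal stock prices: S_uu = 50.4, S_ud = 29.4, S_dd = 17.15
Terminal payoffs (S − K): max(10.4, 0) = 10.4, max(-10.6, 0) = 0, max(-22.85, 0) = 0
Node u (S = 42): V_u = 1/1.06·[0.7200·10.4000 + 0.2800·0.0000] = 7.0642
Node d (S = 24.5): V_d = 1/1.06·[0.7200·0.0000 + 0.2800·0.0000] = 0.0000
Node 0 (S = 35): V_0 = 1/1.06·[0.7200·7.0642 + 0.2800·0.0000] = 4.7983

4.80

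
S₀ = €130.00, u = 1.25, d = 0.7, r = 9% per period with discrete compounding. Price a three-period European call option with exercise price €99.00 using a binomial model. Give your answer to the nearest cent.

€57.28

Risk-neutral probability p = (1 + 0.09 − 0.7)/(1.25 − 0.7) = 0.3900/0.5500 = 0.7091
Terminal stock prices: S_uuu = 253.9, S_uud = 142.2, S_udd = 79.62, S_ddd = 44.59
Terminal payoffs (S − K): max(154.9, 0) = 154.9, max(43.19, 0) = 43.19, max(-19.38, 0) = 0, max(-54.41, 0) = 0
Node uu (S = 203.1): V_uu = 1/1.09·[0.7091·154.9062 + 0.2909·43.1875] = 112.2993
Node ud (S = 113.7): V_ud = 1/1.09·[0.7091·43.1875 + 0.2909·0.0000] = 28.0953
Node dd (S = 63.7): V_dd = 1/1.09·[0.7091·0.0000 + 0.2909·0.0000] = 0.0000
Node u (S = 162.5): V_u = 1/1.09·[0.7091·112.2993 + 0.2909·28.0953] = 80.5538
Node d (S = 91): V_d = 1/1.09·[0.7091·28.0953 + 0.2909·0.0000] = 18.2772
Node 0 (S = 130): V_0 = 1/1.09·[0.7091·80.5538 + 0.2909·18.2772] = 57.2816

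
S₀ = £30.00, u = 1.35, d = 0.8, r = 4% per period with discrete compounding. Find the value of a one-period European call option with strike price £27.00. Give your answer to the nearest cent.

£5.66

Risk-neutral probability p = (1 + 0.04 − 0.8)/(1.35 − 0.8) = 0.2400/0.5500 = 0.4364
Terminal stock prices: S_u = 40.5, S_d = 24
Terminal payoffs (S − K): max(13.5, 0) = 13.5, max(-3, 0) = 0
Node 0 (S = 30): V_0 = 1/1.04·[0.4364·13.5000 + 0.5636·0.0000] = 5.6643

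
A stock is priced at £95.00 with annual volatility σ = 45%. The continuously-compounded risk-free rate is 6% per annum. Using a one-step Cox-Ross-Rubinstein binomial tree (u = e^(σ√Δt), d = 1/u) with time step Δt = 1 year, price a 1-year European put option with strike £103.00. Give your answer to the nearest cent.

£21.74

CRR parameters: u = e^(σ√Δt) = e^(0.45·√1) = 1.5683, d = 1/u = 0.6376
Per-period rate: rΔt = 0.06·1 = 0.06, so R = e^0.06 = 1.0618
Risk-neutral probability p = (e^0.06 − 0.6376)/(1.5683 − 0.6376) = 0.4242/0.9307 = 0.4558
Terminal stock prices: S_u = 149, S_d = 60.57
Terminal payoffs (K − S): max(-45.99, 0) = 0, max(42.43, 0) = 42.43
Node 0 (S = 95): V_0 = e^(−0.06)·[0.4558·0.0000 + 0.5442·42.4253] = 21.7432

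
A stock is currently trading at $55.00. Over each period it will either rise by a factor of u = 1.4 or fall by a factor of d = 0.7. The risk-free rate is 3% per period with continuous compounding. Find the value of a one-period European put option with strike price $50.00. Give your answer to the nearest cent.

$5.89

Risk-neutral probability p = (e^0.03 − 0.7)/(1.4 − 0.7) = 0.3305/0.7000 = 0.4721
Terminal stock prices: S_u = 77, S_d = 38.5
Terminal payoffs (K − S): max(-27, 0) = 0, max(11.5, 0) = 11.5
Node 0 (S = 55): V_0 = e^(−0.03)·[0.4721·0.0000 + 0.5279·11.5000] = 5.8917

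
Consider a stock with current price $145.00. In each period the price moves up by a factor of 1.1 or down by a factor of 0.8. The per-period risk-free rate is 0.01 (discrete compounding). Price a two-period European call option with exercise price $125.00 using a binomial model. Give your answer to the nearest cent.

$25.30

Risk-neutral probability p = (1 + 0.01 − 0.8)/(1.1 − 0.8) = 0.2100/0.3000 = 0.7000
Terminal stock prices: S_uu = 175.5, S_ud = 127.6, S_dd = 92.8
Terminal payoffs (S − K): max(50.45, 0) = 50.45, max(2.6, 0) = 2.6, max(-32.2, 0) = 0
Node u (S = 159.5): V_u = 1/1.01·[0.7000·50.4500 + 0.3000·2.6000] = 35.7376
Node d (S = 116): V_d = 1/1.01·[0.7000·2.6000 + 0.3000·0.0000] = 1.8020
Node 0 (S = 145): V_0 = 1/1.01·[0.7000·35.7376 + 0.3000·1.8020] = 25.3039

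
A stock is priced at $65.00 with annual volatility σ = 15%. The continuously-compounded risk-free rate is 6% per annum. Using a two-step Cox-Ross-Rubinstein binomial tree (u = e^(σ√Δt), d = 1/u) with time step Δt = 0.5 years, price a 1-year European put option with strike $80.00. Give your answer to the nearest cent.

CRR parameters: u = e^(σ√Δt) = e^(0.15·√0.5) = 1.1119, d = 1/u = 0.8994
Per-period rate: rΔt = 0.06·0.5 = 0.03, so R = e^0.03 = 1.0305
Risk-neutral probability p = (e^0.03 − 0.8994)/(1.1119 − 0.8994) = 0.1311/0.2125 = 0.6168
Terminal stock prices: S_uu = 80.36, S_ud = 65, S_dd = 52.58
Terminal payoffs (K − S): max(-0.3602, 0) = 0, max(15, 0) = 15, max(27.42, 0) = 27.42
Node u (S = 72.27): V_u = e^(−0.03)·[0.6168·0.0000 + 0.3832·15.0000] = 5.5781
Node d (S = 58.46): V_d = e^(−0.03)·[0.6168·15.0000 + 0.3832·27.4242] = 19.1769
Node 0 (S = 65): V_0 = e^(−0.03)·[0.6168·5.5781 + 0.3832·19.1769] = 10.4702

$10.47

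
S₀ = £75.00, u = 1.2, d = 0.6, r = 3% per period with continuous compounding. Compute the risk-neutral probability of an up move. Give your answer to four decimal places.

Risk-neutral probability p = (e^0.03 − 0.6)/(1.2 − 0.6) = 0.4305/0.6000 = 0.7174

p = 0.7174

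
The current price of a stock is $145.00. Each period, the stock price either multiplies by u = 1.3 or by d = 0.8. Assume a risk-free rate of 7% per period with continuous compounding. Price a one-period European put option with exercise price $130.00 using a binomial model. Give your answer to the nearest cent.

Risk-neutral probability p = (e^0.07 − 0.8)/(1.3 − 0.8) = 0.2725/0.5000 = 0.5450
Terminal stock prices: S_u = 188.5, S_d = 116
Terminal payoffs (K − S): max(-58.5, 0) = 0, max(14, 0) = 14
Node 0 (S = 145): V_0 = e^(−0.07)·[0.5450·0.0000 + 0.4550·14.0000] = 5.9391

$5.94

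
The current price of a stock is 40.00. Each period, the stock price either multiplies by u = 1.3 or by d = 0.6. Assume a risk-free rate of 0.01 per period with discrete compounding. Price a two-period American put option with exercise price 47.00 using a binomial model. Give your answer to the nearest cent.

Risk-neutral probability p = (1 + 0.01 − 0.6)/(1.3 − 0.6) = 0.4100/0.7000 = 0.5857
Terminal stock prices: S_uu = 67.6, S_ud = 31.2, S_dd = 14.4
Terminal payoffs (K − S): max(-20.6, 0) = 0, max(15.8, 0) = 15.8, max(32.6, 0) = 32.6
Node u (S = 52): continuation = 1/1.01·[0.5857·0.0000 + 0.4143·15.8000] = 6.4809; exercise value = 0.0000 ≤ continuation, so V_u = 6.4809
Node d (S = 24): continuation = 1/1.01·[0.5857·15.8000 + 0.4143·32.6000] = 22.5347; exercise value = 23.0000 > continuation, so V_d = 23.0000 (exercise)
Node 0 (S = 40): continuation = 1/1.01·[0.5857·6.4809 + 0.4143·23.0000] = 13.1926; exercise value = 7.0000 ≤ continuation, so V_0 = 13.1926

13.19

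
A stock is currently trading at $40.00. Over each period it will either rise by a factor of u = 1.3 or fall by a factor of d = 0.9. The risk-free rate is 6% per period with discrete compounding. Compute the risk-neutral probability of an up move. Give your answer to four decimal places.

p = 0.4000

Risk-neutral probability p = (1 + 0.06 − 0.9)/(1.3 − 0.9) = 0.1600/0.4000 = 0.4000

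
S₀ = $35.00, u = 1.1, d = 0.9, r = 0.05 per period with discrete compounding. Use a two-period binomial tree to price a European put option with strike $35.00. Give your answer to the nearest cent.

$0.50

Risk-neutral probability p = (1 + 0.05 − 0.9)/(1.1 − 0.9) = 0.1500/0.2000 = 0.7500
Terminal stock prices: S_uu = 42.35, S_ud = 34.65, S_dd = 28.35
Terminal payoffs (K − S): max(-7.35, 0) = 0, max(0.35, 0) = 0.35, max(6.65, 0) = 6.65
Node u (S = 38.5): V_u = 1/1.05·[0.7500·0.0000 + 0.2500·0.3500] = 0.0833
Node d (S = 31.5): V_d = 1/1.05·[0.7500·0.3500 + 0.2500·6.6500] = 1.8333
Node 0 (S = 35): V_0 = 1/1.05·[0.7500·0.0833 + 0.2500·1.8333] = 0.4960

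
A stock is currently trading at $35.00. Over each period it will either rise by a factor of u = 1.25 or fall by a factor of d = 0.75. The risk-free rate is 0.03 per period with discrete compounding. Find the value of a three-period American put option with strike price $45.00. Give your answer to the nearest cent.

$11.34

Risk-neutral probability p = (1 + 0.03 − 0.75)/(1.25 − 0.75) = 0.2800/0.5000 = 0.5600
Terminal stock prices: S_uuu = 68.36, S_uud = 41.02, S_udd = 24.61, S_ddd = 14.77
Terminal payoffs (K − S): max(-23.36, 0) = 0, max(3.984, 0) = 3.984, max(20.39, 0) = 20.39, max(30.23, 0) = 30.23
Node uu (S = 54.69): continuation = 1/1.03·[0.5600·0.0000 + 0.4400·3.9844] = 1.7021; exercise value = 0.0000 ≤ continuation, so V_uu = 1.7021
Node ud (S = 32.81): continuation = 1/1.03·[0.5600·3.9844 + 0.4400·20.3906] = 10.8768; exercise value = 12.1875 > continuation, so V_ud = 12.1875 (exercise)
Node dd (S = 19.69): continuation = 1/1.03·[0.5600·20.3906 + 0.4400·30.2344] = 24.0018; exercise value = 25.3125 > continuation, so V_dd = 25.3125 (exercise)
Node u (S = 43.75): continuation = 1/1.03·[0.5600·1.7021 + 0.4400·12.1875] = 6.1317; exercise value = 1.2500 ≤ continuation, so V_u = 6.1317
Node d (S = 26.25): continuation = 1/1.03·[0.5600·12.1875 + 0.4400·25.3125] = 17.4393; exercise value = 18.7500 > continuation, so V_d = 18.7500 (exercise)
Node 0 (S = 35): continuation = 1/1.03·[0.5600·6.1317 + 0.4400·18.7500] = 11.3435; exercise value = 10.0000 ≤ continuation, so V_0 = 11.3435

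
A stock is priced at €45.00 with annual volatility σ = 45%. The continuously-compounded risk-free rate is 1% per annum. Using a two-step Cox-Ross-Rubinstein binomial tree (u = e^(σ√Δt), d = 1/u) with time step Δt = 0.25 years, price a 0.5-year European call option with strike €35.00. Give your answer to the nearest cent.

CRR parameters: u = e^(σ√Δt) = e^(0.45·√0.25) = 1.2523, d = 1/u = 0.7985
Per-period rate: rΔt = 0.01·0.25 = 0.0025, so R = e^0.0025 = 1.0025
Risk-neutral probability p = (e^0.0025 − 0.7985)/(1.2523 − 0.7985) = 0.2040/0.4538 = 0.4495
Terminal stock prices: S_uu = 70.57, S_ud = 45, S_dd = 28.69
Terminal payoffs (S − K): max(35.57, 0) = 35.57, max(10, 0) = 10, max(-6.307, 0) = 0
Node u (S = 56.35): V_u = e^(−0.0025)·[0.4495·35.5740 + 0.5505·10.0000] = 21.4419
Node d (S = 35.93): V_d = e^(−0.0025)·[0.4495·10.0000 + 0.5505·0.0000] = 4.4838
Node 0 (S = 45): V_0 = e^(−0.0025)·[0.4495·21.4419 + 0.5505·4.4838] = 12.0763

€12.08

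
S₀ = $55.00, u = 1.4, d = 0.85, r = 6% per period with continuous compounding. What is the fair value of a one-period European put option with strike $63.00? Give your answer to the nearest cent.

$9.41

Risk-neutral probability p = (e^0.06 − 0.85)/(1.4 − 0.85) = 0.2118/0.5500 = 0.3852
Terminal stock prices: S_u = 77, S_d = 46.75
Terminal payoffs (K − S): max(-14, 0) = 0, max(16.25, 0) = 16.25
Node 0 (S = 55): V_0 = e^(−0.06)·[0.3852·0.0000 + 0.6148·16.2500] = 9.4094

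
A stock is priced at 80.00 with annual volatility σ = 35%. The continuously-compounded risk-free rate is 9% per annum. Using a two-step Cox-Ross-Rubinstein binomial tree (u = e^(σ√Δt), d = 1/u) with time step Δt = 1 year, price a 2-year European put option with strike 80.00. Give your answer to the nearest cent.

6.96

CRR parameters: u = e^(σ√Δt) = e^(0.35·√1) = 1.4191, d = 1/u = 0.7047
Per-period rate: rΔt = 0.09·1 = 0.09, so R = e^0.09 = 1.0942
Risk-neutral probability p = (e^0.09 − 0.7047)/(1.4191 − 0.7047) = 0.3895/0.7144 = 0.5452
Terminal stock prices: S_uu = 161.1, S_ud = 80, S_dd = 39.73
Terminal payoffs (K − S): max(-81.1, 0) = 0, max(0, 0) = 0, max(40.27, 0) = 40.27
Node u (S = 113.5): V_u = e^(−0.09)·[0.5452·0.0000 + 0.4548·0.0000] = 0.0000
Node d (S = 56.38): V_d = e^(−0.09)·[0.5452·0.0000 + 0.4548·40.2732] = 16.7394
Node 0 (S = 80): V_0 = e^(−0.09)·[0.5452·0.0000 + 0.4548·16.7394] = 6.9577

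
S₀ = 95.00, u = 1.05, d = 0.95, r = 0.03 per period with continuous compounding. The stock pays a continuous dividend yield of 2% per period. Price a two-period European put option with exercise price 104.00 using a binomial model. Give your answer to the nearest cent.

Per-period risk-free factor R = e^0.03 = 1.0305; dividend-adjusted growth = e^(0.03−0.02) = 1.0101.
Risk-neutral probability p = (1.0101 − 0.95)/(1.05 − 0.95) = 0.0601/0.1000 = 0.6005
Terminal stock prices: S_uu = 104.7, S_ud = 94.76, S_dd = 85.74
Terminal payoffs (K − S): max(-0.7375, 0) = 0, max(9.238, 0) = 9.238, max(18.26, 0) = 18.26
Node u (S = 99.75): V_u = e^(−0.03)·[0.6005·0.0000 + 0.3995·9.2375] = 3.5813
Node d (S = 90.25): V_d = e^(−0.03)·[0.6005·9.2375 + 0.3995·18.2625] = 12.4634
Node 0 (S = 95): V_0 = e^(−0.03)·[0.6005·3.5813 + 0.3995·12.4634] = 6.9190

6.92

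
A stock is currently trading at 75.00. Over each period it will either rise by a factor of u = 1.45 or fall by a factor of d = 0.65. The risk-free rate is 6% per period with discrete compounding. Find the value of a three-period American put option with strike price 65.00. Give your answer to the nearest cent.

10.94

Risk-neutral probability p = (1 + 0.06 − 0.65)/(1.45 − 0.65) = 0.4100/0.8000 = 0.5125
Terminal stock prices: S_uuu = 228.6, S_uud = 102.5, S_udd = 45.95, S_ddd = 20.6
Terminal payoffs (K − S): max(-163.6, 0) = 0, max(-37.5, 0) = 0, max(19.05, 0) = 19.05, max(44.4, 0) = 44.4
Node uu (S = 157.7): continuation = 1/1.06·[0.5125·0.0000 + 0.4875·0.0000] = 0.0000; exercise value = 0.0000 ≤ continuation, so V_uu = 0.0000
Node ud (S = 70.69): continuation = 1/1.06·[0.5125·0.0000 + 0.4875·19.0531] = 8.7626; exercise value = 0.0000 ≤ continuation, so V_ud = 8.7626
Node dd (S = 31.69): continuation = 1/1.06·[0.5125·19.0531 + 0.4875·44.4031] = 29.6333; exercise value = 33.3125 > continuation, so V_dd = 33.3125 (exercise)
Node u (S = 108.8): continuation = 1/1.06·[0.5125·0.0000 + 0.4875·8.7626] = 4.0300; exercise value = 0.0000 ≤ continuation, so V_u = 4.0300
Node d (S = 48.75): continuation = 1/1.06·[0.5125·8.7626 + 0.4875·33.3125] = 19.5573; exercise value = 16.2500 ≤ continuation, so V_d = 19.5573
Node 0 (S = 75): continuation = 1/1.06·[0.5125·4.0300 + 0.4875·19.5573] = 10.9430; exercise value = 0.0000 ≤ continuation, so V_0 = 10.9430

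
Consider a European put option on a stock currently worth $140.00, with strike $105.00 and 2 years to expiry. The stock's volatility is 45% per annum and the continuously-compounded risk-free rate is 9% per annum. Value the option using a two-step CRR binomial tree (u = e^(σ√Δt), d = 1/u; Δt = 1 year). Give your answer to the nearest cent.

CRR parameters: u = e^(σ√Δt) = e^(0.45·√1) = 1.5683, d = 1/u = 0.6376
Per-period rate: rΔt = 0.09·1 = 0.09, so R = e^0.09 = 1.0942
Risk-neutral probability p = (e^0.09 − 0.6376)/(1.5683 − 0.6376) = 0.4565/0.9307 = 0.4905
Terminal stock prices: S_uu = 344.3, S_ud = 140, S_dd = 56.92
Terminal payoffs (K − S): max(-239.3, 0) = 0, max(-35, 0) = 0, max(48.08, 0) = 48.08
Node u (S = 219.6): V_u = e^(−0.09)·[0.4905·0.0000 + 0.5095·0.0000] = 0.0000
Node d (S = 89.27): V_d = e^(−0.09)·[0.4905·0.0000 + 0.5095·48.0802] = 22.3863
Node 0 (S = 140): V_0 = e^(−0.09)·[0.4905·0.0000 + 0.5095·22.3863] = 10.4231

$10.42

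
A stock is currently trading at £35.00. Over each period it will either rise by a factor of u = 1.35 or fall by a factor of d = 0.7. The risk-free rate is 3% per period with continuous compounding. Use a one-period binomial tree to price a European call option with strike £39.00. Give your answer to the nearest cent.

Risk-neutral probability p = (e^0.03 − 0.7)/(1.35 − 0.7) = 0.3305/0.6500 = 0.5084
Terminal stock prices: S_u = 47.25, S_d = 24.5
Terminal payoffs (S − K): max(8.25, 0) = 8.25, max(-14.5, 0) = 0
Node 0 (S = 35): V_0 = e^(−0.03)·[0.5084·8.2500 + 0.4916·0.0000] = 4.0703

£4.07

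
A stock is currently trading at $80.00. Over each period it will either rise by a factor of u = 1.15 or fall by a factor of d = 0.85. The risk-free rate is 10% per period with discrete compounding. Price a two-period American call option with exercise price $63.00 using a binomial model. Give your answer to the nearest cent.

Risk-neutral probability p = (1 + 0.1 − 0.85)/(1.15 − 0.85) = 0.2500/0.3000 = 0.8333
Terminal stock prices: S_uu = 105.8, S_ud = 78.2, S_dd = 57.8
Terminal payoffs (S − K): max(42.8, 0) = 42.8, max(15.2, 0) = 15.2, max(-5.2, 0) = 0
Node u (S = 92): continuation = 1/1.1·[0.8333·42.8000 + 0.1667·15.2000] = 34.7273; exercise value = 29.0000 ≤ continuation, so V_u = 34.7273
Node d (S = 68): continuation = 1/1.1·[0.8333·15.2000 + 0.1667·0.0000] = 11.5152; exercise value = 5.0000 ≤ continuation, so V_d = 11.5152
Node 0 (S = 80): continuation = 1/1.1·[0.8333·34.7273 + 0.1667·11.5152] = 28.0533; exercise value = 17.0000 ≤ continuation, so V_0 = 28.0533

$28.05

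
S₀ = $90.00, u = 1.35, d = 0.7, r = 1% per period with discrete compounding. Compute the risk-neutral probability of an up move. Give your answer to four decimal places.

p = 0.4769

Risk-neutral probability p = (1 + 0.01 − 0.7)/(1.35 − 0.7) = 0.3100/0.6500 = 0.4769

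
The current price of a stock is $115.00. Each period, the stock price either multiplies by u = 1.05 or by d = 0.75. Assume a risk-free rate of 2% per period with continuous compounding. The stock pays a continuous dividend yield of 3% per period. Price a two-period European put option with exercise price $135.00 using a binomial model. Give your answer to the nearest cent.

$21.40

Per-period risk-free factor R = e^0.02 = 1.0202; dividend-adjusted growth = e^(0.02−0.03) = 0.9900.
Risk-neutral probability p = (0.9900 − 0.75)/(1.05 − 0.75) = 0.2400/0.3000 = 0.8002
Terminal stock prices: S_uu = 126.8, S_ud = 90.56, S_dd = 64.69
Terminal payoffs (K − S): max(8.212, 0) = 8.212, max(44.44, 0) = 44.44, max(70.31, 0) = 70.31
Node u (S = 120.8): V_u = e^(−0.02)·[0.8002·8.2125 + 0.1998·44.4375] = 15.1455
Node d (S = 86.25): V_d = e^(−0.02)·[0.8002·44.4375 + 0.1998·70.3125] = 48.6259
Node 0 (S = 115): V_0 = e^(−0.02)·[0.8002·15.1455 + 0.1998·48.6259] = 21.4037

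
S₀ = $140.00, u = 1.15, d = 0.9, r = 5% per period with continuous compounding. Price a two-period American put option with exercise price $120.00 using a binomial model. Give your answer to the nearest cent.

Risk-neutral probability p = (e^0.05 − 0.9)/(1.15 − 0.9) = 0.1513/0.2500 = 0.6051
Terminal stock prices: S_uu = 185.1, S_ud = 144.9, S_dd = 113.4
Terminal payoffs (K − S): max(-65.15, 0) = 0, max(-24.9, 0) = 0, max(6.6, 0) = 6.6
Node u (S = 161): continuation = e^(−0.05)·[0.6051·0.0000 + 0.3949·0.0000] = 0.0000; exercise value = 0.0000 ≤ continuation, so V_u = 0.0000
Node d (S = 126): continuation = e^(−0.05)·[0.6051·0.0000 + 0.3949·6.6000] = 2.4793; exercise value = 0.0000 ≤ continuation, so V_d = 2.4793
Node 0 (S = 140): continuation = e^(−0.05)·[0.6051·0.0000 + 0.3949·2.4793] = 0.9314; exercise value = 0.0000 ≤ continuation, so V_0 = 0.9314

$0.93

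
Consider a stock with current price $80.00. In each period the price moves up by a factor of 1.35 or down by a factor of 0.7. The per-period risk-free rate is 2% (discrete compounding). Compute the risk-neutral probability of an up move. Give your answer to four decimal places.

Risk-neutral probability p = (1 + 0.02 − 0.7)/(1.35 − 0.7) = 0.3200/0.6500 = 0.4923

p = 0.4923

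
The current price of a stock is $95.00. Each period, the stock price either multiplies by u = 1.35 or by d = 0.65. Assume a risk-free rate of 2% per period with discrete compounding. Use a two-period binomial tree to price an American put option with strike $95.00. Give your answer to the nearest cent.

$18.15

Risk-neutral probability p = (1 + 0.02 − 0.65)/(1.35 − 0.65) = 0.3700/0.7000 = 0.5286
Terminal stock prices: S_uu = 173.1, S_ud = 83.36, S_dd = 40.14
Terminal payoffs (K − S): max(-78.14, 0) = 0, max(11.64, 0) = 11.64, max(54.86, 0) = 54.86
Node u (S = 128.2): continuation = 1/1.02·[0.5286·0.0000 + 0.4714·11.6375] = 5.3787; exercise value = 0.0000 ≤ continuation, so V_u = 5.3787
Node d (S = 61.75): continuation = 1/1.02·[0.5286·11.6375 + 0.4714·54.8625] = 31.3873; exercise value = 33.2500 > continuation, so V_d = 33.2500 (exercise)
Node 0 (S = 95): continuation = 1/1.02·[0.5286·5.3787 + 0.4714·33.2500] = 18.1549; exercise value = 0.0000 ≤ continuation, so V_0 = 18.1549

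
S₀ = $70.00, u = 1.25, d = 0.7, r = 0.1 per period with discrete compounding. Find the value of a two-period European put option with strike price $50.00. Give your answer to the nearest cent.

Risk-neutral probability p = (1 + 0.1 − 0.7)/(1.25 − 0.7) = 0.4000/0.5500 = 0.7273
Terminal stock prices: S_uu = 109.4, S_ud = 61.25, S_dd = 34.3
Terminal payoffs (K − S): max(-59.38, 0) = 0, max(-11.25, 0) = 0, max(15.7, 0) = 15.7
Node u (S = 87.5): V_u = 1/1.1·[0.7273·0.0000 + 0.2727·0.0000] = 0.0000
Node d (S = 49): V_d = 1/1.1·[0.7273·0.0000 + 0.2727·15.7000] = 3.8926
Node 0 (S = 70): V_0 = 1/1.1·[0.7273·0.0000 + 0.2727·3.8926] = 0.9651

$0.97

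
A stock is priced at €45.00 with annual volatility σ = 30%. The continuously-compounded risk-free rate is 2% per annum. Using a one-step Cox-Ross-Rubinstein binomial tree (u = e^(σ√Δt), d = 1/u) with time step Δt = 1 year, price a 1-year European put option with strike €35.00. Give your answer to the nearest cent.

€0.88

CRR parameters: u = e^(σ√Δt) = e^(0.3·√1) = 1.3499, d = 1/u = 0.7408
Per-period rate: rΔt = 0.02·1 = 0.02, so R = e^0.02 = 1.0202
Risk-neutral probability p = (e^0.02 − 0.7408)/(1.3499 − 0.7408) = 0.2794/0.6090 = 0.4587
Terminal stock prices: S_u = 60.74, S_d = 33.34
Terminal payoffs (K − S): max(-25.74, 0) = 0, max(1.663, 0) = 1.663
Node 0 (S = 45): V_0 = e^(−0.02)·[0.4587·0.0000 + 0.5413·1.6632] = 0.8824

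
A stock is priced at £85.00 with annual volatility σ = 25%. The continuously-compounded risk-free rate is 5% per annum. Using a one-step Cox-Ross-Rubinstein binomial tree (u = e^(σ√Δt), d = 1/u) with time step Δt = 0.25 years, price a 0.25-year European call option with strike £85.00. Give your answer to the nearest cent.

£5.80

CRR parameters: u = e^(σ√Δt) = e^(0.25·√0.25) = 1.1331, d = 1/u = 0.8825
Per-period rate: rΔt = 0.05·0.25 = 0.0125, so R = e^0.0125 = 1.0126
Risk-neutral probability p = (e^0.0125 − 0.8825)/(1.1331 − 0.8825) = 0.1301/0.2507 = 0.5190
Terminal stock prices: S_u = 96.32, S_d = 75.01
Terminal payoffs (S − K): max(11.32, 0) = 11.32, max(-9.988, 0) = 0
Node 0 (S = 85): V_0 = e^(−0.0125)·[0.5190·11.3176 + 0.4810·0.0000] = 5.8006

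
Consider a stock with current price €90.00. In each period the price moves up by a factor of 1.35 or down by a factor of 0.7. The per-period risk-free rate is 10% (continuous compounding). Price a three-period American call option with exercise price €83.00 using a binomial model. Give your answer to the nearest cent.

Risk-neutral probability p = (e^0.1 − 0.7)/(1.35 − 0.7) = 0.4052/0.6500 = 0.6233
Terminal stock prices: S_uuu = 221.4, S_uud = 114.8, S_udd = 59.53, S_ddd = 30.87
Terminal payoffs (S − K): max(138.4, 0) = 138.4, max(31.82, 0) = 31.82, max(-23.47, 0) = 0, max(-52.13, 0) = 0
Node uu (S = 164): continuation = e^(−0.1)·[0.6233·138.4338 + 0.3767·31.8175] = 88.9235; exercise value = 81.0250 ≤ continuation, so V_uu = 88.9235
Node ud (S = 85.05): continuation = e^(−0.1)·[0.6233·31.8175 + 0.3767·0.0000] = 17.9457; exercise value = 2.0500 ≤ continuation, so V_ud = 17.9457
Node dd (S = 44.1): continuation = e^(−0.1)·[0.6233·0.0000 + 0.3767·0.0000] = 0.0000; exercise value = 0.0000 ≤ continuation, so V_dd = 0.0000
Node u (S = 121.5): continuation = e^(−0.1)·[0.6233·88.9235 + 0.3767·17.9457] = 56.2709; exercise value = 38.5000 ≤ continuation, so V_u = 56.2709
Node d (S = 63): continuation = e^(−0.1)·[0.6233·17.9457 + 0.3767·0.0000] = 10.1218; exercise value = 0.0000 ≤ continuation, so V_d = 10.1218
Node 0 (S = 90): continuation = e^(−0.1)·[0.6233·56.2709 + 0.3767·10.1218] = 35.1877; exercise value = 7.0000 ≤ continuation, so V_0 = 35.1877

€35.19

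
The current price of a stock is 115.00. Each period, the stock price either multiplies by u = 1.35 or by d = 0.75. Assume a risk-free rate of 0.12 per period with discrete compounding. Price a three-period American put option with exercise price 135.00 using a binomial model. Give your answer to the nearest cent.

Risk-neutral probability p = (1 + 0.12 − 0.75)/(1.35 − 0.75) = 0.3700/0.6000 = 0.6167
Terminal stock prices: S_uuu = 282.9, S_uud = 157.2, S_udd = 87.33, S_ddd = 48.52
Terminal payoffs (K − S): max(-147.9, 0) = 0, max(-22.19, 0) = 0, max(47.67, 0) = 47.67, max(86.48, 0) = 86.48
Node uu (S = 209.6): continuation = 1/1.12·[0.6167·0.0000 + 0.3833·0.0000] = 0.0000; exercise value = 0.0000 ≤ continuation, so V_uu = 0.0000
Node ud (S = 116.4): continuation = 1/1.12·[0.6167·0.0000 + 0.3833·47.6719] = 16.3163; exercise value = 18.5625 > continuation, so V_ud = 18.5625 (exercise)
Node dd (S = 64.69): continuation = 1/1.12·[0.6167·47.6719 + 0.3833·86.4844] = 55.8482; exercise value = 70.3125 > continuation, so V_dd = 70.3125 (exercise)
Node u (S = 155.2): continuation = 1/1.12·[0.6167·0.0000 + 0.3833·18.5625] = 6.3532; exercise value = 0.0000 ≤ continuation, so V_u = 6.3532
Node d (S = 86.25): continuation = 1/1.12·[0.6167·18.5625 + 0.3833·70.3125] = 34.2857; exercise value = 48.7500 > continuation, so V_d = 48.7500 (exercise)
Node 0 (S = 115): continuation = 1/1.12·[0.6167·6.3532 + 0.3833·48.7500] = 20.1833; exercise value = 20.0000 ≤ continuation, so V_0 = 20.1833

20.18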